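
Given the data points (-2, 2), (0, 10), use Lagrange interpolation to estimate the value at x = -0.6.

Lagrange interpolation formula:
P(x) = Σ yᵢ × Lᵢ(x)
where Lᵢ(x) = Π_{j≠i} (x - xⱼ)/(xᵢ - xⱼ)

L_0(-0.6) = (-0.6 - 0)/(-2 - 0) = 0.300000
L_1(-0.6) = (-0.6 - (-2))/(0 - (-2)) = 0.700000

P(-0.6) = 2×L_0(-0.6) + 10×L_1(-0.6)
P(-0.6) = 7.600000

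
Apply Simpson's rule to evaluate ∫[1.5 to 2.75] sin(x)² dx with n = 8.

f(x) = sin(x)²
a = 1.5, b = 2.75, n = 8
h = (b - a)/n = 0.156250

Simpson's rule: (h/3)[f(x₀) + 4f(x₁) + 2f(x₂) + ... + f(xₙ)]

x_0 = 1.5000, f(x_0) = 0.994996, coefficient = 1
x_1 = 1.6562, f(x_1) = 0.992715, coefficient = 4
x_2 = 1.8125, f(x_2) = 0.942708, coefficient = 2
x_3 = 1.9688, f(x_3) = 0.849818, coefficient = 4
x_4 = 2.1250, f(x_4) = 0.723044, coefficient = 2
x_5 = 2.2812, f(x_5) = 0.574664, coefficient = 4
x_6 = 2.4375, f(x_6) = 0.419052, coefficient = 2
x_7 = 2.5938, f(x_7) = 0.271281, coefficient = 4
x_8 = 2.7500, f(x_8) = 0.145665, coefficient = 1

I ≈ (0.156250/3) × 16.064187 = 0.836676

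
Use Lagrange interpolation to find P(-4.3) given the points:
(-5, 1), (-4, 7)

Lagrange interpolation formula:
P(x) = Σ yᵢ × Lᵢ(x)
where Lᵢ(x) = Π_{j≠i} (x - xⱼ)/(xᵢ - xⱼ)

L_0(-4.3) = (-4.3 - (-4))/(-5 - (-4)) = 0.300000
L_1(-4.3) = (-4.3 - (-5))/(-4 - (-5)) = 0.700000

P(-4.3) = 1×L_0(-4.3) + 7×L_1(-4.3)
P(-4.3) = 5.200000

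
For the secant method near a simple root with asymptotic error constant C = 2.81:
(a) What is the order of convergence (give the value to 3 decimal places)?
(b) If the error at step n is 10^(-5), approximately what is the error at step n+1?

(a) Secant method has superlinear convergence with order φ = (1+√5)/2 ≈ 1.618.
    This means |e_{n+1}| ≈ C|e_n|^1.618.

(b) With |e_n| = 10^(-5) and C = 2.81:
    |e_{n+1}| ≈ 2.81 × (10^(-5))^1.618 = 2.81 × 10^(-8.09)

(a) ≈ 1.618 (golden ratio); (b) |e_{n+1}| ≈ 2.283e-08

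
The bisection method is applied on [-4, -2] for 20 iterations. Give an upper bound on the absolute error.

Bisection error bound: |error| ≤ (b-a)/2^n
|error| ≤ (-2 - (-4))/2^20 = 2/2^20
|error| ≤ 0.0000019073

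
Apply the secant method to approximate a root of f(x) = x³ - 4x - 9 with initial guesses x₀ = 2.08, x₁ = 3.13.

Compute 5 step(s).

f(x) = x³ - 4x - 9
x₀ = 2.08, x₁ = 3.13

Secant formula: x_{n+1} = x_n - f(x_n)(x_n - x_{n-1})/(f(x_n) - f(x_{n-1}))

Iteration 1:
  f(2.080000) = -8.321088
  f(3.130000) = 9.144297
  x_2 = 3.130000 - 9.144297×(3.130000 - 2.080000)/(9.144297 - (-8.321088))
       = 2.580255
Iteration 2:
  f(3.130000) = 9.144297
  f(2.580255) = -2.142419
  x_3 = 2.580255 - (-2.142419)×(2.580255 - 3.130000)/(-2.142419 - 9.144297)
       = 2.684606
Iteration 3:
  f(2.580255) = -2.142419
  f(2.684606) = -0.390172
  x_4 = 2.684606 - (-0.390172)×(2.684606 - 2.580255)/(-0.390172 - (-2.142419))
       = 2.707842
Iteration 4:
  f(2.684606) = -0.390172
  f(2.707842) = 0.023636
  x_5 = 2.707842 - 0.023636×(2.707842 - 2.684606)/(0.023636 - (-0.390172))
       = 2.706515
Iteration 5:
  f(2.707842) = 0.023636
  f(2.706515) = -0.000235
  x_6 = 2.706515 - (-0.000235)×(2.706515 - 2.707842)/(-0.000235 - 0.023636)
       = 2.706528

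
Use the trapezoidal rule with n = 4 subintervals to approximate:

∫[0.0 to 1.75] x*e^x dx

f(x) = x*e^x
a = 0.0, b = 1.75, n = 4
h = (b - a)/n = 0.437500

Trapezoidal rule: (h/2)[f(x₀) + 2f(x₁) + 2f(x₂) + ... + f(xₙ)]

x_0 = 0.0000, f(x_0) = 0.000000, coefficient = 1
x_1 = 0.4375, f(x_1) = 0.677613, coefficient = 2
x_2 = 0.8750, f(x_2) = 2.099016, coefficient = 2
x_3 = 1.3125, f(x_3) = 4.876529, coefficient = 2
x_4 = 1.7500, f(x_4) = 10.070555, coefficient = 1

I ≈ (0.437500/2) × 25.376871 = 5.551191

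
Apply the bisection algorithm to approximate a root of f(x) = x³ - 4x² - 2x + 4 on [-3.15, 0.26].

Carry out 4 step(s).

f(x) = x³ - 4x² - 2x + 4
Initial interval: [-3.15, 0.26]

Iteration 1:
  c_1 = (-3.150000 + 0.260000)/2 = -1.445000
  f(c_1) = f(-1.445000) = -4.479296
  f(a) × f(c) ≥ 0, new interval: [-1.445000, 0.260000]
Iteration 2:
  c_2 = (-1.445000 + 0.260000)/2 = -0.592500
  f(c_2) = f(-0.592500) = 3.572774
  f(a) × f(c) < 0, new interval: [-1.445000, -0.592500]
Iteration 3:
  c_3 = (-1.445000 + (-0.592500))/2 = -1.018750
  f(c_3) = f(-1.018750) = 0.828782
  f(a) × f(c) < 0, new interval: [-1.445000, -1.018750]
Iteration 4:
  c_4 = (-1.445000 + (-1.018750))/2 = -1.231875
  f(c_4) = f(-1.231875) = -1.475704
  f(a) × f(c) ≥ 0, new interval: [-1.231875, -1.018750]

After 4 iteration(s), the approximation is c_4 = -1.231875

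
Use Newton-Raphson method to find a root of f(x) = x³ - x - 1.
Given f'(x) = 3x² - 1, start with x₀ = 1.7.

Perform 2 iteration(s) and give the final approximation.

f(x) = x³ - x - 1
f'(x) = 3x² - 1
x₀ = 1.7

Newton-Raphson formula: x_{n+1} = x_n - f(x_n)/f'(x_n)

Iteration 1:
  f(1.700000) = 2.213000
  f'(1.700000) = 7.670000
  x_1 = 1.700000 - 2.213000/7.670000 = 1.411473
Iteration 2:
  f(1.411473) = 0.400544
  f'(1.411473) = 4.976770
  x_2 = 1.411473 - 0.400544/4.976770 = 1.330991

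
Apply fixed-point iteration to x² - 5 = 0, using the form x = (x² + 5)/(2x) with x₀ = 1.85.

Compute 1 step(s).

Equation: x² - 5 = 0
Fixed-point form: x = (x² + 5)/(2x)
x₀ = 1.85

x_1 = g(1.850000) = 2.276351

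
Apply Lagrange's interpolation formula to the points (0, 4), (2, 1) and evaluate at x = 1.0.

Lagrange interpolation formula:
P(x) = Σ yᵢ × Lᵢ(x)
where Lᵢ(x) = Π_{j≠i} (x - xⱼ)/(xᵢ - xⱼ)

L_0(1.0) = (1.0 - 2)/(0 - 2) = 0.500000
L_1(1.0) = (1.0 - 0)/(2 - 0) = 0.500000

P(1.0) = 4×L_0(1.0) + 1×L_1(1.0)
P(1.0) = 2.500000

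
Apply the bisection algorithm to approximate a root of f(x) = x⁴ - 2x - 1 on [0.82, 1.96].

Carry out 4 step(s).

f(x) = x⁴ - 2x - 1
Initial interval: [0.82, 1.96]

Iteration 1:
  c_1 = (0.820000 + 1.960000)/2 = 1.390000
  f(c_1) = f(1.390000) = -0.046990
  f(a) × f(c) ≥ 0, new interval: [1.390000, 1.960000]
Iteration 2:
  c_2 = (1.390000 + 1.960000)/2 = 1.675000
  f(c_2) = f(1.675000) = 3.521532
  f(a) × f(c) < 0, new interval: [1.390000, 1.675000]
Iteration 3:
  c_3 = (1.390000 + 1.675000)/2 = 1.532500
  f(c_3) = f(1.532500) = 1.450716
  f(a) × f(c) < 0, new interval: [1.390000, 1.532500]
Iteration 4:
  c_4 = (1.390000 + 1.532500)/2 = 1.461250
  f(c_4) = f(1.461250) = 0.636799
  f(a) × f(c) < 0, new interval: [1.390000, 1.461250]

After 4 iteration(s), the approximation is c_4 = 1.461250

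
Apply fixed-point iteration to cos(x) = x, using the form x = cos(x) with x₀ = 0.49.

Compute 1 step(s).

Equation: cos(x) = x
Fixed-point form: x = cos(x)
x₀ = 0.49

x_1 = g(0.490000) = 0.882333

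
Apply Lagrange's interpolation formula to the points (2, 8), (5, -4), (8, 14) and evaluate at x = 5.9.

Lagrange interpolation formula:
P(x) = Σ yᵢ × Lᵢ(x)
where Lᵢ(x) = Π_{j≠i} (x - xⱼ)/(xᵢ - xⱼ)

L_0(5.9) = (5.9 - 5)/(2 - 5) × (5.9 - 8)/(2 - 8) = -0.105000
L_1(5.9) = (5.9 - 2)/(5 - 2) × (5.9 - 8)/(5 - 8) = 0.910000
L_2(5.9) = (5.9 - 2)/(8 - 2) × (5.9 - 5)/(8 - 5) = 0.195000

P(5.9) = 8×L_0(5.9) + (-4)×L_1(5.9) + 14×L_2(5.9)
P(5.9) = -1.750000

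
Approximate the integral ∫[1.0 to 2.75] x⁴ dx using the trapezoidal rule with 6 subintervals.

f(x) = x⁴
a = 1.0, b = 2.75, n = 6
h = (b - a)/n = 0.291667

Trapezoidal rule: (h/2)[f(x₀) + 2f(x₁) + 2f(x₂) + ... + f(xₙ)]

x_0 = 1.0000, f(x_0) = 1.000000, coefficient = 1
x_1 = 1.2917, f(x_1) = 2.783568, coefficient = 2
x_2 = 1.5833, f(x_2) = 6.284770, coefficient = 2
x_3 = 1.8750, f(x_3) = 12.359619, coefficient = 2
x_4 = 2.1667, f(x_4) = 22.037809, coefficient = 2
x_5 = 2.4583, f(x_5) = 36.522717, coefficient = 2
x_6 = 2.7500, f(x_6) = 57.191406, coefficient = 1

I ≈ (0.291667/2) × 218.168373 = 31.816221
Exact value: 31.255273
Error: 0.560948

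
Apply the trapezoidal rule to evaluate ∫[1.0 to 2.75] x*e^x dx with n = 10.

f(x) = x*e^x
a = 1.0, b = 2.75, n = 10
h = (b - a)/n = 0.175000

Trapezoidal rule: (h/2)[f(x₀) + 2f(x₁) + 2f(x₂) + ... + f(xₙ)]

x_0 = 1.0000, f(x_0) = 2.718282, coefficient = 1
x_1 = 1.1750, f(x_1) = 3.804818, coefficient = 2
x_2 = 1.3500, f(x_2) = 5.207524, coefficient = 2
x_3 = 1.5250, f(x_3) = 7.007594, coefficient = 2
x_4 = 1.7000, f(x_4) = 9.305711, coefficient = 2
x_5 = 1.8750, f(x_5) = 12.226536, coefficient = 2
x_6 = 2.0500, f(x_6) = 15.924197, coefficient = 2
x_7 = 2.2250, f(x_7) = 20.588999, coefficient = 2
x_8 = 2.4000, f(x_8) = 26.455623, coefficient = 2
x_9 = 2.5750, f(x_9) = 33.813142, coefficient = 2
x_10 = 2.7500, f(x_10) = 43.017238, coefficient = 1

I ≈ (0.175000/2) × 314.403808 = 27.510333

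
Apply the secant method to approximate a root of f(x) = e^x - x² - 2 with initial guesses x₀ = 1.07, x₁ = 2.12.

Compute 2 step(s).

f(x) = e^x - x² - 2
x₀ = 1.07, x₁ = 2.12

Secant formula: x_{n+1} = x_n - f(x_n)(x_n - x_{n-1})/(f(x_n) - f(x_{n-1}))

Iteration 1:
  f(1.070000) = -0.229521
  f(2.120000) = 1.836737
  x_2 = 2.120000 - 1.836737×(2.120000 - 1.070000)/(1.836737 - (-0.229521))
       = 1.186634
Iteration 2:
  f(2.120000) = 1.836737
  f(1.186634) = -0.132064
  x_3 = 1.186634 - (-0.132064)×(1.186634 - 2.120000)/(-0.132064 - 1.836737)
       = 1.249243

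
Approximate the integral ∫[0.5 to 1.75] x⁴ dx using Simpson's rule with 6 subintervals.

f(x) = x⁴
a = 0.5, b = 1.75, n = 6
h = (b - a)/n = 0.208333

Simpson's rule: (h/3)[f(x₀) + 4f(x₁) + 2f(x₂) + ... + f(xₙ)]

x_0 = 0.5000, f(x_0) = 0.062500, coefficient = 1
x_1 = 0.7083, f(x_1) = 0.251739, coefficient = 4
x_2 = 0.9167, f(x_2) = 0.706067, coefficient = 2
x_3 = 1.1250, f(x_3) = 1.601807, coefficient = 4
x_4 = 1.3333, f(x_4) = 3.160494, coefficient = 2
x_5 = 1.5417, f(x_5) = 5.648875, coefficient = 4
x_6 = 1.7500, f(x_6) = 9.378906, coefficient = 1

I ≈ (0.208333/3) × 47.184209 = 3.276681
Exact value: 3.276367
Error: 0.000314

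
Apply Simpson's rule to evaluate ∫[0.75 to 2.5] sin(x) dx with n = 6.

f(x) = sin(x)
a = 0.75, b = 2.5, n = 6
h = (b - a)/n = 0.291667

Simpson's rule: (h/3)[f(x₀) + 4f(x₁) + 2f(x₂) + ... + f(xₙ)]

x_0 = 0.7500, f(x_0) = 0.681639, coefficient = 1
x_1 = 1.0417, f(x_1) = 0.863247, coefficient = 4
x_2 = 1.3333, f(x_2) = 0.971938, coefficient = 2
x_3 = 1.6250, f(x_3) = 0.998531, coefficient = 4
x_4 = 1.9167, f(x_4) = 0.940781, coefficient = 2
x_5 = 2.2083, f(x_5) = 0.803564, coefficient = 4
x_6 = 2.5000, f(x_6) = 0.598472, coefficient = 1

I ≈ (0.291667/3) × 15.766917 = 1.532895
Exact value: 1.532832
Error: 0.000062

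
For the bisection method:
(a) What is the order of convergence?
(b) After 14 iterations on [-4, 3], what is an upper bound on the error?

(a) Bisection has linear (order 1) convergence; the error is halved each step.

(b) Error bound = (b-a)/2^n = (3 - (-4))/2^{14}
    = 7/2^{14}

(a) 1 (linear); (b) error ≤ 4.27e-04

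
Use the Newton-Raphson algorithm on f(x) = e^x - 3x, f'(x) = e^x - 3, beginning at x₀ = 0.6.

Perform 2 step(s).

f(x) = e^x - 3x
f'(x) = e^x - 3
x₀ = 0.6

Newton-Raphson formula: x_{n+1} = x_n - f(x_n)/f'(x_n)

Iteration 1:
  f(0.600000) = 0.022119
  f'(0.600000) = -1.177881
  x_1 = 0.600000 - 0.022119/(-1.177881) = 0.618778
Iteration 2:
  f(0.618778) = 0.000323
  f'(0.618778) = -1.143341
  x_2 = 0.618778 - 0.000323/(-1.143341) = 0.619061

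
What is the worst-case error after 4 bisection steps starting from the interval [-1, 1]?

Bisection error bound: |error| ≤ (b-a)/2^n
|error| ≤ (1 - (-1))/2^4 = 2/2^4
|error| ≤ 0.1250000000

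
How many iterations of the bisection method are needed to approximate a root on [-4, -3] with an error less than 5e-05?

We need (b-a)/2^n ≤ 5e-05
(-3 - (-4))/2^n ≤ 5e-05
1/2^n ≤ 5e-05
2^n ≥ 20000
n ≥ log₂(20000) = 14.29
n ≥ 15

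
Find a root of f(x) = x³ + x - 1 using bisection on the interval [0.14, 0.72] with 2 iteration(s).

f(x) = x³ + x - 1
Initial interval: [0.14, 0.72]

Iteration 1:
  c_1 = (0.140000 + 0.720000)/2 = 0.430000
  f(c_1) = f(0.430000) = -0.490493
  f(a) × f(c) ≥ 0, new interval: [0.430000, 0.720000]
Iteration 2:
  c_2 = (0.430000 + 0.720000)/2 = 0.575000
  f(c_2) = f(0.575000) = -0.234891
  f(a) × f(c) ≥ 0, new interval: [0.575000, 0.720000]

After 2 iteration(s), the approximation is c_2 = 0.575000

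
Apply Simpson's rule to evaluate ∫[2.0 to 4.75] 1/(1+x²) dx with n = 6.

f(x) = 1/(1+x²)
a = 2.0, b = 4.75, n = 6
h = (b - a)/n = 0.458333

Simpson's rule: (h/3)[f(x₀) + 4f(x₁) + 2f(x₂) + ... + f(xₙ)]

x_0 = 2.0000, f(x_0) = 0.200000, coefficient = 1
x_1 = 2.4583, f(x_1) = 0.141977, coefficient = 4
x_2 = 2.9167, f(x_2) = 0.105186, coefficient = 2
x_3 = 3.3750, f(x_3) = 0.080706, coefficient = 4
x_4 = 3.8333, f(x_4) = 0.063717, coefficient = 2
x_5 = 4.2917, f(x_5) = 0.051498, coefficient = 4
x_6 = 4.7500, f(x_6) = 0.042440, coefficient = 1

I ≈ (0.458333/3) × 1.676969 = 0.256204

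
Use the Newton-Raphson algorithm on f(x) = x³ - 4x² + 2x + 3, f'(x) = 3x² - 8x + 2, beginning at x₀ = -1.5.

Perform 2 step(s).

f(x) = x³ - 4x² + 2x + 3
f'(x) = 3x² - 8x + 2
x₀ = -1.5

Newton-Raphson formula: x_{n+1} = x_n - f(x_n)/f'(x_n)

Iteration 1:
  f(-1.500000) = -12.375000
  f'(-1.500000) = 20.750000
  x_1 = -1.500000 - (-12.375000)/20.750000 = -0.903614
Iteration 2:
  f(-0.903614) = -2.811124
  f'(-0.903614) = 11.678473
  x_2 = -0.903614 - (-2.811124)/11.678473 = -0.662905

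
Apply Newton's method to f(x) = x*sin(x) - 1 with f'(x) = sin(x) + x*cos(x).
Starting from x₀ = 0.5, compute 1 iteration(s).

f(x) = x*sin(x) - 1
f'(x) = sin(x) + x*cos(x)
x₀ = 0.5

Newton-Raphson formula: x_{n+1} = x_n - f(x_n)/f'(x_n)

Iteration 1:
  f(0.500000) = -0.760287
  f'(0.500000) = 0.918217
  x_1 = 0.500000 - (-0.760287)/0.918217 = 1.328004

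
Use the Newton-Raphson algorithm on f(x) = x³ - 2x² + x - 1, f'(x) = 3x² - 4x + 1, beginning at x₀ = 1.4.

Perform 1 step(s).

f(x) = x³ - 2x² + x - 1
f'(x) = 3x² - 4x + 1
x₀ = 1.4

Newton-Raphson formula: x_{n+1} = x_n - f(x_n)/f'(x_n)

Iteration 1:
  f(1.400000) = -0.776000
  f'(1.400000) = 1.280000
  x_1 = 1.400000 - (-0.776000)/1.280000 = 2.006250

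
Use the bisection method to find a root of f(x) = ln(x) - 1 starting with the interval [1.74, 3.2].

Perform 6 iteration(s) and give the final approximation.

f(x) = ln(x) - 1
Initial interval: [1.74, 3.2]

Iteration 1:
  c_1 = (1.740000 + 3.200000)/2 = 2.470000
  f(c_1) = f(2.470000) = -0.095782
  f(a) × f(c) ≥ 0, new interval: [2.470000, 3.200000]
Iteration 2:
  c_2 = (2.470000 + 3.200000)/2 = 2.835000
  f(c_2) = f(2.835000) = 0.042042
  f(a) × f(c) < 0, new interval: [2.470000, 2.835000]
Iteration 3:
  c_3 = (2.470000 + 2.835000)/2 = 2.652500
  f(c_3) = f(2.652500) = -0.024497
  f(a) × f(c) ≥ 0, new interval: [2.652500, 2.835000]
Iteration 4:
  c_4 = (2.652500 + 2.835000)/2 = 2.743750
  f(c_4) = f(2.743750) = 0.009326
  f(a) × f(c) < 0, new interval: [2.652500, 2.743750]
Iteration 5:
  c_5 = (2.652500 + 2.743750)/2 = 2.698125
  f(c_5) = f(2.698125) = -0.007443
  f(a) × f(c) ≥ 0, new interval: [2.698125, 2.743750]
Iteration 6:
  c_6 = (2.698125 + 2.743750)/2 = 2.720937
  f(c_6) = f(2.720937) = 0.000976
  f(a) × f(c) < 0, new interval: [2.698125, 2.720937]

After 6 iteration(s), the approximation is c_6 = 2.720937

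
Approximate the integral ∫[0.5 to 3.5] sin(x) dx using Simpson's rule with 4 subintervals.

f(x) = sin(x)
a = 0.5, b = 3.5, n = 4
h = (b - a)/n = 0.750000

Simpson's rule: (h/3)[f(x₀) + 4f(x₁) + 2f(x₂) + ... + f(xₙ)]

x_0 = 0.5000, f(x_0) = 0.479426, coefficient = 1
x_1 = 1.2500, f(x_1) = 0.948985, coefficient = 4
x_2 = 2.0000, f(x_2) = 0.909297, coefficient = 2
x_3 = 2.7500, f(x_3) = 0.381661, coefficient = 4
x_4 = 3.5000, f(x_4) = -0.350783, coefficient = 1

I ≈ (0.750000/3) × 7.269820 = 1.817455
Exact value: 1.814039
Error: 0.003416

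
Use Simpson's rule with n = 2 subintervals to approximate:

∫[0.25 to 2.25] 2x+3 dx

f(x) = 2x+3
a = 0.25, b = 2.25, n = 2
h = (b - a)/n = 1.000000

Simpson's rule: (h/3)[f(x₀) + 4f(x₁) + 2f(x₂) + ... + f(xₙ)]

x_0 = 0.2500, f(x_0) = 3.500000, coefficient = 1
x_1 = 1.2500, f(x_1) = 5.500000, coefficient = 4
x_2 = 2.2500, f(x_2) = 7.500000, coefficient = 1

I ≈ (1.000000/3) × 33.000000 = 11.000000
Exact value: 11.000000
Error: 0.000000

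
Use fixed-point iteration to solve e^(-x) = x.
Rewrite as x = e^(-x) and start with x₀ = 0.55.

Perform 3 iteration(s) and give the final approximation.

Equation: e^(-x) = x
Fixed-point form: x = e^(-x)
x₀ = 0.55

x_1 = g(0.550000) = 0.576950
x_2 = g(0.576950) = 0.561609
x_3 = g(0.561609) = 0.570291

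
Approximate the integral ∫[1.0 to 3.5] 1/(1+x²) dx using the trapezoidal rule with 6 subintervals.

f(x) = 1/(1+x²)
a = 1.0, b = 3.5, n = 6
h = (b - a)/n = 0.416667

Trapezoidal rule: (h/2)[f(x₀) + 2f(x₁) + 2f(x₂) + ... + f(xₙ)]

x_0 = 1.0000, f(x_0) = 0.500000, coefficient = 1
x_1 = 1.4167, f(x_1) = 0.332564, coefficient = 2
x_2 = 1.8333, f(x_2) = 0.229299, coefficient = 2
x_3 = 2.2500, f(x_3) = 0.164948, coefficient = 2
x_4 = 2.6667, f(x_4) = 0.123288, coefficient = 2
x_5 = 3.0833, f(x_5) = 0.095175, coefficient = 2
x_6 = 3.5000, f(x_6) = 0.075472, coefficient = 1

I ≈ (0.416667/2) × 2.466020 = 0.513754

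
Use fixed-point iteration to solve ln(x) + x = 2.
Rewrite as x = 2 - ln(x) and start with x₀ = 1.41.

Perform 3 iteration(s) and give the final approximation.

Equation: ln(x) + x = 2
Fixed-point form: x = 2 - ln(x)
x₀ = 1.41

x_1 = g(1.410000) = 1.656410
x_2 = g(1.656410) = 1.495347
x_3 = g(1.495347) = 1.597642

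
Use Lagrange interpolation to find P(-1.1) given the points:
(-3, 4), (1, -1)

Lagrange interpolation formula:
P(x) = Σ yᵢ × Lᵢ(x)
where Lᵢ(x) = Π_{j≠i} (x - xⱼ)/(xᵢ - xⱼ)

L_0(-1.1) = (-1.1 - 1)/(-3 - 1) = 0.525000
L_1(-1.1) = (-1.1 - (-3))/(1 - (-3)) = 0.475000

P(-1.1) = 4×L_0(-1.1) + (-1)×L_1(-1.1)
P(-1.1) = 1.625000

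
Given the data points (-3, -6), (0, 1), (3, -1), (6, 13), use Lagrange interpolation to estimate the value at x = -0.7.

Lagrange interpolation formula:
P(x) = Σ yᵢ × Lᵢ(x)
where Lᵢ(x) = Π_{j≠i} (x - xⱼ)/(xᵢ - xⱼ)

L_0(-0.7) = (-0.7 - 0)/(-3 - 0) × (-0.7 - 3)/(-3 - 3) × (-0.7 - 6)/(-3 - 6) = 0.107117
L_1(-0.7) = (-0.7 - (-3))/(0 - (-3)) × (-0.7 - 3)/(0 - 3) × (-0.7 - 6)/(0 - 6) = 1.055870
L_2(-0.7) = (-0.7 - (-3))/(3 - (-3)) × (-0.7 - 0)/(3 - 0) × (-0.7 - 6)/(3 - 6) = -0.199759
L_3(-0.7) = (-0.7 - (-3))/(6 - (-3)) × (-0.7 - 0)/(6 - 0) × (-0.7 - 3)/(6 - 3) = 0.036772

P(-0.7) = (-6)×L_0(-0.7) + 1×L_1(-0.7) + (-1)×L_2(-0.7) + 13×L_3(-0.7)
P(-0.7) = 1.090957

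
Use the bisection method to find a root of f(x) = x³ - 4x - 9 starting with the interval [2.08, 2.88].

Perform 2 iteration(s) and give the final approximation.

f(x) = x³ - 4x - 9
Initial interval: [2.08, 2.88]

Iteration 1:
  c_1 = (2.080000 + 2.880000)/2 = 2.480000
  f(c_1) = f(2.480000) = -3.667008
  f(a) × f(c) ≥ 0, new interval: [2.480000, 2.880000]
Iteration 2:
  c_2 = (2.480000 + 2.880000)/2 = 2.680000
  f(c_2) = f(2.680000) = -0.471168
  f(a) × f(c) ≥ 0, new interval: [2.680000, 2.880000]

After 2 iteration(s), the approximation is c_2 = 2.680000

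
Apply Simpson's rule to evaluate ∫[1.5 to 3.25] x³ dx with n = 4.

f(x) = x³
a = 1.5, b = 3.25, n = 4
h = (b - a)/n = 0.437500

Simpson's rule: (h/3)[f(x₀) + 4f(x₁) + 2f(x₂) + ... + f(xₙ)]

x_0 = 1.5000, f(x_0) = 3.375000, coefficient = 1
x_1 = 1.9375, f(x_1) = 7.273193, coefficient = 4
x_2 = 2.3750, f(x_2) = 13.396484, coefficient = 2
x_3 = 2.8125, f(x_3) = 22.247314, coefficient = 4
x_4 = 3.2500, f(x_4) = 34.328125, coefficient = 1

I ≈ (0.437500/3) × 182.578125 = 26.625977
Exact value: 26.625977
Error: 0.000000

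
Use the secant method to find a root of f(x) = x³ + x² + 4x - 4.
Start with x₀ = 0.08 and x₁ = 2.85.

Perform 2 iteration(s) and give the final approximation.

f(x) = x³ + x² + 4x - 4
x₀ = 0.08, x₁ = 2.85

Secant formula: x_{n+1} = x_n - f(x_n)(x_n - x_{n-1})/(f(x_n) - f(x_{n-1}))

Iteration 1:
  f(0.080000) = -3.673088
  f(2.850000) = 38.671625
  x_2 = 2.850000 - 38.671625×(2.850000 - 0.080000)/(38.671625 - (-3.673088))
       = 0.320277
Iteration 2:
  f(2.850000) = 38.671625
  f(0.320277) = -2.583462
  x_3 = 0.320277 - (-2.583462)×(0.320277 - 2.850000)/(-2.583462 - 38.671625)
       = 0.478692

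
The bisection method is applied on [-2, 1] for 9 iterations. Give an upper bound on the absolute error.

Bisection error bound: |error| ≤ (b-a)/2^n
|error| ≤ (1 - (-2))/2^9 = 3/2^9
|error| ≤ 0.0058593750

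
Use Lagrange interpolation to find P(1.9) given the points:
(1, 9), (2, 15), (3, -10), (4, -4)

Lagrange interpolation formula:
P(x) = Σ yᵢ × Lᵢ(x)
where Lᵢ(x) = Π_{j≠i} (x - xⱼ)/(xᵢ - xⱼ)

L_0(1.9) = (1.9 - 2)/(1 - 2) × (1.9 - 3)/(1 - 3) × (1.9 - 4)/(1 - 4) = 0.038500
L_1(1.9) = (1.9 - 1)/(2 - 1) × (1.9 - 3)/(2 - 3) × (1.9 - 4)/(2 - 4) = 1.039500
L_2(1.9) = (1.9 - 1)/(3 - 1) × (1.9 - 2)/(3 - 2) × (1.9 - 4)/(3 - 4) = -0.094500
L_3(1.9) = (1.9 - 1)/(4 - 1) × (1.9 - 2)/(4 - 2) × (1.9 - 3)/(4 - 3) = 0.016500

P(1.9) = 9×L_0(1.9) + 15×L_1(1.9) + (-10)×L_2(1.9) + (-4)×L_3(1.9)
P(1.9) = 16.818000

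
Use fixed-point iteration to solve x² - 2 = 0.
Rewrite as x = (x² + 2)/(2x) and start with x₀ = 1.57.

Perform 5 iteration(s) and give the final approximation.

Equation: x² - 2 = 0
Fixed-point form: x = (x² + 2)/(2x)
x₀ = 1.57

x_1 = g(1.570000) = 1.421943
x_2 = g(1.421943) = 1.414235
x_3 = g(1.414235) = 1.414214
x_4 = g(1.414214) = 1.414214
x_5 = g(1.414214) = 1.414214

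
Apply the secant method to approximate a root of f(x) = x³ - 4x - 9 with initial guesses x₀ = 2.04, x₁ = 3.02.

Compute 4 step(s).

f(x) = x³ - 4x - 9
x₀ = 2.04, x₁ = 3.02

Secant formula: x_{n+1} = x_n - f(x_n)(x_n - x_{n-1})/(f(x_n) - f(x_{n-1}))

Iteration 1:
  f(2.040000) = -8.670336
  f(3.020000) = 6.463608
  x_2 = 3.020000 - 6.463608×(3.020000 - 2.040000)/(6.463608 - (-8.670336))
       = 2.601448
Iteration 2:
  f(3.020000) = 6.463608
  f(2.601448) = -1.800403
  x_3 = 2.601448 - (-1.800403)×(2.601448 - 3.020000)/(-1.800403 - 6.463608)
       = 2.692634
Iteration 3:
  f(2.601448) = -1.800403
  f(2.692634) = -0.248185
  x_4 = 2.692634 - (-0.248185)×(2.692634 - 2.601448)/(-0.248185 - (-1.800403))
       = 2.707214
Iteration 4:
  f(2.692634) = -0.248185
  f(2.707214) = 0.012338
  x_5 = 2.707214 - 0.012338×(2.707214 - 2.692634)/(0.012338 - (-0.248185))
       = 2.706524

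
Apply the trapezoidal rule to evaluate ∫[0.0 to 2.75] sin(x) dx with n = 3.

f(x) = sin(x)
a = 0.0, b = 2.75, n = 3
h = (b - a)/n = 0.916667

Trapezoidal rule: (h/2)[f(x₀) + 2f(x₁) + 2f(x₂) + ... + f(xₙ)]

x_0 = 0.0000, f(x_0) = 0.000000, coefficient = 1
x_1 = 0.9167, f(x_1) = 0.793578, coefficient = 2
x_2 = 1.8333, f(x_2) = 0.965735, coefficient = 2
x_3 = 2.7500, f(x_3) = 0.381661, coefficient = 1

I ≈ (0.916667/2) × 3.900286 = 1.787631
Exact value: 1.924302
Error: 0.136671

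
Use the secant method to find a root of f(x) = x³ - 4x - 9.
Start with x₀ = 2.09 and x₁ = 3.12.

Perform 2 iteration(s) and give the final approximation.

f(x) = x³ - 4x - 9
x₀ = 2.09, x₁ = 3.12

Secant formula: x_{n+1} = x_n - f(x_n)(x_n - x_{n-1})/(f(x_n) - f(x_{n-1}))

Iteration 1:
  f(2.090000) = -8.230671
  f(3.120000) = 8.891328
  x_2 = 3.120000 - 8.891328×(3.120000 - 2.090000)/(8.891328 - (-8.230671))
       = 2.585129
Iteration 2:
  f(3.120000) = 8.891328
  f(2.585129) = -2.064385
  x_3 = 2.585129 - (-2.064385)×(2.585129 - 3.120000)/(-2.064385 - 8.891328)
       = 2.685914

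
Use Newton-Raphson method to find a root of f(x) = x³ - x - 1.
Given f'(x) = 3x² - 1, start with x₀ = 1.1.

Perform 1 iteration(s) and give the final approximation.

f(x) = x³ - x - 1
f'(x) = 3x² - 1
x₀ = 1.1

Newton-Raphson formula: x_{n+1} = x_n - f(x_n)/f'(x_n)

Iteration 1:
  f(1.100000) = -0.769000
  f'(1.100000) = 2.630000
  x_1 = 1.100000 - (-0.769000)/2.630000 = 1.392395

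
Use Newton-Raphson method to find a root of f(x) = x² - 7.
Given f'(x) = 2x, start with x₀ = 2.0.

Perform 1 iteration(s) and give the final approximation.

f(x) = x² - 7
f'(x) = 2x
x₀ = 2.0

Newton-Raphson formula: x_{n+1} = x_n - f(x_n)/f'(x_n)

Iteration 1:
  f(2.000000) = -3.000000
  f'(2.000000) = 4.000000
  x_1 = 2.000000 - (-3.000000)/4.000000 = 2.750000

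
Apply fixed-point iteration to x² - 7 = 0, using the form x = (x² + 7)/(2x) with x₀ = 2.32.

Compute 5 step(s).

Equation: x² - 7 = 0
Fixed-point form: x = (x² + 7)/(2x)
x₀ = 2.32

x_1 = g(2.320000) = 2.668621
x_2 = g(2.668621) = 2.645849
x_3 = g(2.645849) = 2.645751
x_4 = g(2.645751) = 2.645751
x_5 = g(2.645751) = 2.645751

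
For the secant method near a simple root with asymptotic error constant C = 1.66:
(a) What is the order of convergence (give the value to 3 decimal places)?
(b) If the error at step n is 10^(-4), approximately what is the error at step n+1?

(a) Secant method has superlinear convergence with order φ = (1+√5)/2 ≈ 1.618.
    This means |e_{n+1}| ≈ C|e_n|^1.618.

(b) With |e_n| = 10^(-4) and C = 1.66:
    |e_{n+1}| ≈ 1.66 × (10^(-4))^1.618 = 1.66 × 10^(-6.47)

(a) ≈ 1.618 (golden ratio); (b) |e_{n+1}| ≈ 5.597e-07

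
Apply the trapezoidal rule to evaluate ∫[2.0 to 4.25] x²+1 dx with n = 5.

f(x) = x²+1
a = 2.0, b = 4.25, n = 5
h = (b - a)/n = 0.450000

Trapezoidal rule: (h/2)[f(x₀) + 2f(x₁) + 2f(x₂) + ... + f(xₙ)]

x_0 = 2.0000, f(x_0) = 5.000000, coefficient = 1
x_1 = 2.4500, f(x_1) = 7.002500, coefficient = 2
x_2 = 2.9000, f(x_2) = 9.410000, coefficient = 2
x_3 = 3.3500, f(x_3) = 12.222500, coefficient = 2
x_4 = 3.8000, f(x_4) = 15.440000, coefficient = 2
x_5 = 4.2500, f(x_5) = 19.062500, coefficient = 1

I ≈ (0.450000/2) × 112.212500 = 25.247813
Exact value: 25.171875
Error: 0.075938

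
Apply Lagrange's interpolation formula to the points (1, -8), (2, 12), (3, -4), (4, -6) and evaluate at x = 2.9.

Lagrange interpolation formula:
P(x) = Σ yᵢ × Lᵢ(x)
where Lᵢ(x) = Π_{j≠i} (x - xⱼ)/(xᵢ - xⱼ)

L_0(2.9) = (2.9 - 2)/(1 - 2) × (2.9 - 3)/(1 - 3) × (2.9 - 4)/(1 - 4) = -0.016500
L_1(2.9) = (2.9 - 1)/(2 - 1) × (2.9 - 3)/(2 - 3) × (2.9 - 4)/(2 - 4) = 0.104500
L_2(2.9) = (2.9 - 1)/(3 - 1) × (2.9 - 2)/(3 - 2) × (2.9 - 4)/(3 - 4) = 0.940500
L_3(2.9) = (2.9 - 1)/(4 - 1) × (2.9 - 2)/(4 - 2) × (2.9 - 3)/(4 - 3) = -0.028500

P(2.9) = (-8)×L_0(2.9) + 12×L_1(2.9) + (-4)×L_2(2.9) + (-6)×L_3(2.9)
P(2.9) = -2.205000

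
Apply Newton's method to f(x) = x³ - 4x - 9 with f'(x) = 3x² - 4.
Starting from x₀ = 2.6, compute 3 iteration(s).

f(x) = x³ - 4x - 9
f'(x) = 3x² - 4
x₀ = 2.6

Newton-Raphson formula: x_{n+1} = x_n - f(x_n)/f'(x_n)

Iteration 1:
  f(2.600000) = -1.824000
  f'(2.600000) = 16.280000
  x_1 = 2.600000 - (-1.824000)/16.280000 = 2.712039
Iteration 2:
  f(2.712039) = 0.099318
  f'(2.712039) = 18.065472
  x_2 = 2.712039 - 0.099318/18.065472 = 2.706542
Iteration 3:
  f(2.706542) = 0.000246
  f'(2.706542) = 17.976103
  x_3 = 2.706542 - 0.000246/17.976103 = 2.706528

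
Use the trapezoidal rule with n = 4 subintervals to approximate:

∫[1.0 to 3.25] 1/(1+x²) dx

f(x) = 1/(1+x²)
a = 1.0, b = 3.25, n = 4
h = (b - a)/n = 0.562500

Trapezoidal rule: (h/2)[f(x₀) + 2f(x₁) + 2f(x₂) + ... + f(xₙ)]

x_0 = 1.0000, f(x_0) = 0.500000, coefficient = 1
x_1 = 1.5625, f(x_1) = 0.290579, coefficient = 2
x_2 = 2.1250, f(x_2) = 0.181303, coefficient = 2
x_3 = 2.6875, f(x_3) = 0.121615, coefficient = 2
x_4 = 3.2500, f(x_4) = 0.086486, coefficient = 1

I ≈ (0.562500/2) × 1.773481 = 0.498792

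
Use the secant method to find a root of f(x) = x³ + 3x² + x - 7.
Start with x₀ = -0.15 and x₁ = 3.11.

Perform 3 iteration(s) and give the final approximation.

f(x) = x³ + 3x² + x - 7
x₀ = -0.15, x₁ = 3.11

Secant formula: x_{n+1} = x_n - f(x_n)(x_n - x_{n-1})/(f(x_n) - f(x_{n-1}))

Iteration 1:
  f(-0.150000) = -7.085875
  f(3.110000) = 55.206531
  x_2 = 3.110000 - 55.206531×(3.110000 - (-0.150000))/(55.206531 - (-7.085875))
       = 0.220831
Iteration 2:
  f(3.110000) = 55.206531
  f(0.220831) = -6.622101
  x_3 = 0.220831 - (-6.622101)×(0.220831 - 3.110000)/(-6.622101 - 55.206531)
       = 0.530273
Iteration 3:
  f(0.220831) = -6.622101
  f(0.530273) = -5.477052
  x_4 = 0.530273 - (-5.477052)×(0.530273 - 0.220831)/(-5.477052 - (-6.622101))
       = 2.010410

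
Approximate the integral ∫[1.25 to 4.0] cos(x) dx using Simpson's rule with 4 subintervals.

f(x) = cos(x)
a = 1.25, b = 4.0, n = 4
h = (b - a)/n = 0.687500

Simpson's rule: (h/3)[f(x₀) + 4f(x₁) + 2f(x₂) + ... + f(xₙ)]

x_0 = 1.2500, f(x_0) = 0.315322, coefficient = 1
x_1 = 1.9375, f(x_1) = -0.358540, coefficient = 4
x_2 = 2.6250, f(x_2) = -0.869507, coefficient = 2
x_3 = 3.3125, f(x_3) = -0.985431, coefficient = 4
x_4 = 4.0000, f(x_4) = -0.653644, coefficient = 1

I ≈ (0.687500/3) × -7.453220 = -1.708030
Exact value: -1.705787
Error: 0.002242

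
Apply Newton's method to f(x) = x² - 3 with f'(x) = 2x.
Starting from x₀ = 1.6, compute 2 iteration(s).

f(x) = x² - 3
f'(x) = 2x
x₀ = 1.6

Newton-Raphson formula: x_{n+1} = x_n - f(x_n)/f'(x_n)

Iteration 1:
  f(1.600000) = -0.440000
  f'(1.600000) = 3.200000
  x_1 = 1.600000 - (-0.440000)/3.200000 = 1.737500
Iteration 2:
  f(1.737500) = 0.018906
  f'(1.737500) = 3.475000
  x_2 = 1.737500 - 0.018906/3.475000 = 1.732059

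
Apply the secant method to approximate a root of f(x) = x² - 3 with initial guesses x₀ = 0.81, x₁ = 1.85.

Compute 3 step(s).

f(x) = x² - 3
x₀ = 0.81, x₁ = 1.85

Secant formula: x_{n+1} = x_n - f(x_n)(x_n - x_{n-1})/(f(x_n) - f(x_{n-1}))

Iteration 1:
  f(0.810000) = -2.343900
  f(1.850000) = 0.422500
  x_2 = 1.850000 - 0.422500×(1.850000 - 0.810000)/(0.422500 - (-2.343900))
       = 1.691165
Iteration 2:
  f(1.850000) = 0.422500
  f(1.691165) = -0.139960
  x_3 = 1.691165 - (-0.139960)×(1.691165 - 1.850000)/(-0.139960 - 0.422500)
       = 1.730689
Iteration 3:
  f(1.691165) = -0.139960
  f(1.730689) = -0.004716
  x_4 = 1.730689 - (-0.004716)×(1.730689 - 1.691165)/(-0.004716 - (-0.139960))
       = 1.732067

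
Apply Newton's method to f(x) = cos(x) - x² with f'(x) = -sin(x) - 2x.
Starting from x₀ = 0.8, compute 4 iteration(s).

f(x) = cos(x) - x²
f'(x) = -sin(x) - 2x
x₀ = 0.8

Newton-Raphson formula: x_{n+1} = x_n - f(x_n)/f'(x_n)

Iteration 1:
  f(0.800000) = 0.056707
  f'(0.800000) = -2.317356
  x_1 = 0.800000 - 0.056707/(-2.317356) = 0.824470
Iteration 2:
  f(0.824470) = -0.000806
  f'(0.824470) = -2.383129
  x_2 = 0.824470 - (-0.000806)/(-2.383129) = 0.824132
Iteration 3:
  f(0.824132) = 0.000000
  f'(0.824132) = -2.382224
  x_3 = 0.824132 - 0.000000/(-2.382224) = 0.824132
Iteration 4:
  f(0.824132) = 0.000000
  f'(0.824132) = -2.382223
  x_4 = 0.824132 - 0.000000/(-2.382223) = 0.824132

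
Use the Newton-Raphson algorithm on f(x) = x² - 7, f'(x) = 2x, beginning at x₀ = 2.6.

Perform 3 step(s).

f(x) = x² - 7
f'(x) = 2x
x₀ = 2.6

Newton-Raphson formula: x_{n+1} = x_n - f(x_n)/f'(x_n)

Iteration 1:
  f(2.600000) = -0.240000
  f'(2.600000) = 5.200000
  x_1 = 2.600000 - (-0.240000)/5.200000 = 2.646154
Iteration 2:
  f(2.646154) = 0.002130
  f'(2.646154) = 5.292308
  x_2 = 2.646154 - 0.002130/5.292308 = 2.645751
Iteration 3:
  f(2.645751) = 0.000000
  f'(2.645751) = 5.291503
  x_3 = 2.645751 - 0.000000/5.291503 = 2.645751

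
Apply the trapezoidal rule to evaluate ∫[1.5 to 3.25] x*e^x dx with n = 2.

f(x) = x*e^x
a = 1.5, b = 3.25, n = 2
h = (b - a)/n = 0.875000

Trapezoidal rule: (h/2)[f(x₀) + 2f(x₁) + 2f(x₂) + ... + f(xₙ)]

x_0 = 1.5000, f(x_0) = 6.722534, coefficient = 1
x_1 = 2.3750, f(x_1) = 25.533656, coefficient = 2
x_2 = 3.2500, f(x_2) = 83.818605, coefficient = 1

I ≈ (0.875000/2) × 141.608451 = 61.953697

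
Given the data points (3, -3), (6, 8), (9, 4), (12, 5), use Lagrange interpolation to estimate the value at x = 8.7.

Lagrange interpolation formula:
P(x) = Σ yᵢ × Lᵢ(x)
where Lᵢ(x) = Π_{j≠i} (x - xⱼ)/(xᵢ - xⱼ)

L_0(8.7) = (8.7 - 6)/(3 - 6) × (8.7 - 9)/(3 - 9) × (8.7 - 12)/(3 - 12) = -0.016500
L_1(8.7) = (8.7 - 3)/(6 - 3) × (8.7 - 9)/(6 - 9) × (8.7 - 12)/(6 - 12) = 0.104500
L_2(8.7) = (8.7 - 3)/(9 - 3) × (8.7 - 6)/(9 - 6) × (8.7 - 12)/(9 - 12) = 0.940500
L_3(8.7) = (8.7 - 3)/(12 - 3) × (8.7 - 6)/(12 - 6) × (8.7 - 9)/(12 - 9) = -0.028500

P(8.7) = (-3)×L_0(8.7) + 8×L_1(8.7) + 4×L_2(8.7) + 5×L_3(8.7)
P(8.7) = 4.505000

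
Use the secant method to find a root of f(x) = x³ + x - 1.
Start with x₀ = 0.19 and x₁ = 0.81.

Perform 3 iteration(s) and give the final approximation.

f(x) = x³ + x - 1
x₀ = 0.19, x₁ = 0.81

Secant formula: x_{n+1} = x_n - f(x_n)(x_n - x_{n-1})/(f(x_n) - f(x_{n-1}))

Iteration 1:
  f(0.190000) = -0.803141
  f(0.810000) = 0.341441
  x_2 = 0.810000 - 0.341441×(0.810000 - 0.190000)/(0.341441 - (-0.803141))
       = 0.625047
Iteration 2:
  f(0.810000) = 0.341441
  f(0.625047) = -0.130756
  x_3 = 0.625047 - (-0.130756)×(0.625047 - 0.810000)/(-0.130756 - 0.341441)
       = 0.676263
Iteration 3:
  f(0.625047) = -0.130756
  f(0.676263) = -0.014461
  x_4 = 0.676263 - (-0.014461)×(0.676263 - 0.625047)/(-0.014461 - (-0.130756))
       = 0.682631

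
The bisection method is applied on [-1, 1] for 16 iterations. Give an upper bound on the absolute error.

Bisection error bound: |error| ≤ (b-a)/2^n
|error| ≤ (1 - (-1))/2^16 = 2/2^16
|error| ≤ 0.0000305176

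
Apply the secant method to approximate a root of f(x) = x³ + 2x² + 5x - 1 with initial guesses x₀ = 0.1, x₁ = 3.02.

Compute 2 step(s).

f(x) = x³ + 2x² + 5x - 1
x₀ = 0.1, x₁ = 3.02

Secant formula: x_{n+1} = x_n - f(x_n)(x_n - x_{n-1})/(f(x_n) - f(x_{n-1}))

Iteration 1:
  f(0.100000) = -0.479000
  f(3.020000) = 59.884408
  x_2 = 3.020000 - 59.884408×(3.020000 - 0.100000)/(59.884408 - (-0.479000))
       = 0.123171
Iteration 2:
  f(3.020000) = 59.884408
  f(0.123171) = -0.351934
  x_3 = 0.123171 - (-0.351934)×(0.123171 - 3.020000)/(-0.351934 - 59.884408)
       = 0.140096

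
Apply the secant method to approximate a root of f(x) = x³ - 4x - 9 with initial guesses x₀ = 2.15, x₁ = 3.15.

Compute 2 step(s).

f(x) = x³ - 4x - 9
x₀ = 2.15, x₁ = 3.15

Secant formula: x_{n+1} = x_n - f(x_n)(x_n - x_{n-1})/(f(x_n) - f(x_{n-1}))

Iteration 1:
  f(2.150000) = -7.661625
  f(3.150000) = 9.655875
  x_2 = 3.150000 - 9.655875×(3.150000 - 2.150000)/(9.655875 - (-7.661625))
       = 2.592421
Iteration 2:
  f(3.150000) = 9.655875
  f(2.592421) = -1.946939
  x_3 = 2.592421 - (-1.946939)×(2.592421 - 3.150000)/(-1.946939 - 9.655875)
       = 2.685982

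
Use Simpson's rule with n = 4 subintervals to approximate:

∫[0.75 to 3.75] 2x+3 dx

f(x) = 2x+3
a = 0.75, b = 3.75, n = 4
h = (b - a)/n = 0.750000

Simpson's rule: (h/3)[f(x₀) + 4f(x₁) + 2f(x₂) + ... + f(xₙ)]

x_0 = 0.7500, f(x_0) = 4.500000, coefficient = 1
x_1 = 1.5000, f(x_1) = 6.000000, coefficient = 4
x_2 = 2.2500, f(x_2) = 7.500000, coefficient = 2
x_3 = 3.0000, f(x_3) = 9.000000, coefficient = 4
x_4 = 3.7500, f(x_4) = 10.500000, coefficient = 1

I ≈ (0.750000/3) × 90.000000 = 22.500000
Exact value: 22.500000
Error: 0.000000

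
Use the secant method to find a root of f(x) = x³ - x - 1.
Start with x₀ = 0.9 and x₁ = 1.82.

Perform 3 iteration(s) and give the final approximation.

f(x) = x³ - x - 1
x₀ = 0.9, x₁ = 1.82

Secant formula: x_{n+1} = x_n - f(x_n)(x_n - x_{n-1})/(f(x_n) - f(x_{n-1}))

Iteration 1:
  f(0.900000) = -1.171000
  f(1.820000) = 3.208568
  x_2 = 1.820000 - 3.208568×(1.820000 - 0.900000)/(3.208568 - (-1.171000))
       = 1.145988
Iteration 2:
  f(1.820000) = 3.208568
  f(1.145988) = -0.640976
  x_3 = 1.145988 - (-0.640976)×(1.145988 - 1.820000)/(-0.640976 - 3.208568)
       = 1.258215
Iteration 3:
  f(1.145988) = -0.640976
  f(1.258215) = -0.266327
  x_4 = 1.258215 - (-0.266327)×(1.258215 - 1.145988)/(-0.266327 - (-0.640976))
       = 1.337995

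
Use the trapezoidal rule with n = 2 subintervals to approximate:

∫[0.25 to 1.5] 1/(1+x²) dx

f(x) = 1/(1+x²)
a = 0.25, b = 1.5, n = 2
h = (b - a)/n = 0.625000

Trapezoidal rule: (h/2)[f(x₀) + 2f(x₁) + 2f(x₂) + ... + f(xₙ)]

x_0 = 0.2500, f(x_0) = 0.941176, coefficient = 1
x_1 = 0.8750, f(x_1) = 0.566372, coefficient = 2
x_2 = 1.5000, f(x_2) = 0.307692, coefficient = 1

I ≈ (0.625000/2) × 2.381612 = 0.744254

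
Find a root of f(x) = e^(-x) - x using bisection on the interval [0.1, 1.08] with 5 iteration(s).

f(x) = e^(-x) - x
Initial interval: [0.1, 1.08]

Iteration 1:
  c_1 = (0.100000 + 1.080000)/2 = 0.590000
  f(c_1) = f(0.590000) = -0.035673
  f(a) × f(c) < 0, new interval: [0.100000, 0.590000]
Iteration 2:
  c_2 = (0.100000 + 0.590000)/2 = 0.345000
  f(c_2) = f(0.345000) = 0.363220
  f(a) × f(c) ≥ 0, new interval: [0.345000, 0.590000]
Iteration 3:
  c_3 = (0.345000 + 0.590000)/2 = 0.467500
  f(c_3) = f(0.467500) = 0.159067
  f(a) × f(c) ≥ 0, new interval: [0.467500, 0.590000]
Iteration 4:
  c_4 = (0.467500 + 0.590000)/2 = 0.528750
  f(c_4) = f(0.528750) = 0.060591
  f(a) × f(c) ≥ 0, new interval: [0.528750, 0.590000]
Iteration 5:
  c_5 = (0.528750 + 0.590000)/2 = 0.559375
  f(c_5) = f(0.559375) = 0.012191
  f(a) × f(c) ≥ 0, new interval: [0.559375, 0.590000]

After 5 iteration(s), the approximation is c_5 = 0.559375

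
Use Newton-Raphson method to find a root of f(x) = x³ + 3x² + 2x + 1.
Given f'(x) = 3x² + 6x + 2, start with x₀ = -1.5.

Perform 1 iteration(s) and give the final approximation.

f(x) = x³ + 3x² + 2x + 1
f'(x) = 3x² + 6x + 2
x₀ = -1.5

Newton-Raphson formula: x_{n+1} = x_n - f(x_n)/f'(x_n)

Iteration 1:
  f(-1.500000) = 1.375000
  f'(-1.500000) = -0.250000
  x_1 = -1.500000 - 1.375000/(-0.250000) = 4.000000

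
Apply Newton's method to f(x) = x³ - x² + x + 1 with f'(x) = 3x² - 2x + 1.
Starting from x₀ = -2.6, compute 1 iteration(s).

f(x) = x³ - x² + x + 1
f'(x) = 3x² - 2x + 1
x₀ = -2.6

Newton-Raphson formula: x_{n+1} = x_n - f(x_n)/f'(x_n)

Iteration 1:
  f(-2.600000) = -25.936000
  f'(-2.600000) = 26.480000
  x_1 = -2.600000 - (-25.936000)/26.480000 = -1.620544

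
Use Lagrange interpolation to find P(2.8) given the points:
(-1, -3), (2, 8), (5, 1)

Lagrange interpolation formula:
P(x) = Σ yᵢ × Lᵢ(x)
where Lᵢ(x) = Π_{j≠i} (x - xⱼ)/(xᵢ - xⱼ)

L_0(2.8) = (2.8 - 2)/(-1 - 2) × (2.8 - 5)/(-1 - 5) = -0.097778
L_1(2.8) = (2.8 - (-1))/(2 - (-1)) × (2.8 - 5)/(2 - 5) = 0.928889
L_2(2.8) = (2.8 - (-1))/(5 - (-1)) × (2.8 - 2)/(5 - 2) = 0.168889

P(2.8) = (-3)×L_0(2.8) + 8×L_1(2.8) + 1×L_2(2.8)
P(2.8) = 7.893333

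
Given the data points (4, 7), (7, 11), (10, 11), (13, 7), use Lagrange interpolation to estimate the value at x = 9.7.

Lagrange interpolation formula:
P(x) = Σ yᵢ × Lᵢ(x)
where Lᵢ(x) = Π_{j≠i} (x - xⱼ)/(xᵢ - xⱼ)

L_0(9.7) = (9.7 - 7)/(4 - 7) × (9.7 - 10)/(4 - 10) × (9.7 - 13)/(4 - 13) = -0.016500
L_1(9.7) = (9.7 - 4)/(7 - 4) × (9.7 - 10)/(7 - 10) × (9.7 - 13)/(7 - 13) = 0.104500
L_2(9.7) = (9.7 - 4)/(10 - 4) × (9.7 - 7)/(10 - 7) × (9.7 - 13)/(10 - 13) = 0.940500
L_3(9.7) = (9.7 - 4)/(13 - 4) × (9.7 - 7)/(13 - 7) × (9.7 - 10)/(13 - 10) = -0.028500

P(9.7) = 7×L_0(9.7) + 11×L_1(9.7) + 11×L_2(9.7) + 7×L_3(9.7)
P(9.7) = 11.180000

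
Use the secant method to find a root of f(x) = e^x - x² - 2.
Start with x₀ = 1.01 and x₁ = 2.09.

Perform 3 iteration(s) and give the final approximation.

f(x) = e^x - x² - 2
x₀ = 1.01, x₁ = 2.09

Secant formula: x_{n+1} = x_n - f(x_n)(x_n - x_{n-1})/(f(x_n) - f(x_{n-1}))

Iteration 1:
  f(1.010000) = -0.274499
  f(2.090000) = 1.716815
  x_2 = 2.090000 - 1.716815×(2.090000 - 1.010000)/(1.716815 - (-0.274499))
       = 1.158876
Iteration 2:
  f(2.090000) = 1.716815
  f(1.158876) = -0.156644
  x_3 = 1.158876 - (-0.156644)×(1.158876 - 2.090000)/(-0.156644 - 1.716815)
       = 1.236729
Iteration 3:
  f(1.158876) = -0.156644
  f(1.236729) = -0.085170
  x_4 = 1.236729 - (-0.085170)×(1.236729 - 1.158876)/(-0.085170 - (-0.156644))
       = 1.329501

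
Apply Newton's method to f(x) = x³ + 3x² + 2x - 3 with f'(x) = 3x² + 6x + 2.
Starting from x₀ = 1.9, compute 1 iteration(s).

f(x) = x³ + 3x² + 2x - 3
f'(x) = 3x² + 6x + 2
x₀ = 1.9

Newton-Raphson formula: x_{n+1} = x_n - f(x_n)/f'(x_n)

Iteration 1:
  f(1.900000) = 18.489000
  f'(1.900000) = 24.230000
  x_1 = 1.900000 - 18.489000/24.230000 = 1.136938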